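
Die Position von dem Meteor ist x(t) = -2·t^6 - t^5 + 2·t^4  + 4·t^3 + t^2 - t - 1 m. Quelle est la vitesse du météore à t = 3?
Nous devons dériver notre équation de la position x(t) = -2·t^6 - t^5 + 2·t^4 + 4·t^3 + t^2 - t - 1 1 fois. En prenant d/dt de x(t), nous trouvons v(t) = -12·t^5 - 5·t^4 + 8·t^3 + 12·t^2 + 2·t - 1. De l'équation de la vitesse v(t) = -12·t^5 - 5·t^4 + 8·t^3 + 12·t^2 + 2·t - 1, nous substituons t = 3 pour obtenir v = -2992.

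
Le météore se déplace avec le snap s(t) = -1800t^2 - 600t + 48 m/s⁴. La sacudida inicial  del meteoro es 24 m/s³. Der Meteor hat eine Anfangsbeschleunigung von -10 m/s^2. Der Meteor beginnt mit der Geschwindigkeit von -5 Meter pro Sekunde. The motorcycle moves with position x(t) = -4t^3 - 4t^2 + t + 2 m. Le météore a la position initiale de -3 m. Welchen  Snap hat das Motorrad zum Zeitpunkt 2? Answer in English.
Starting from position x(t) = -4·t^3 - 4·t^2 + t + 2, we take 4 derivatives. Taking d/dt of x(t), we find v(t) = -12·t^2 - 8·t + 1. Taking d/dt of v(t), we find a(t) = -24·t - 8. The derivative of acceleration gives jerk: j(t) = -24. The derivative of jerk gives snap: s(t) = 0. We have snap s(t) = 0. Substituting t = 2: s(2) = 0.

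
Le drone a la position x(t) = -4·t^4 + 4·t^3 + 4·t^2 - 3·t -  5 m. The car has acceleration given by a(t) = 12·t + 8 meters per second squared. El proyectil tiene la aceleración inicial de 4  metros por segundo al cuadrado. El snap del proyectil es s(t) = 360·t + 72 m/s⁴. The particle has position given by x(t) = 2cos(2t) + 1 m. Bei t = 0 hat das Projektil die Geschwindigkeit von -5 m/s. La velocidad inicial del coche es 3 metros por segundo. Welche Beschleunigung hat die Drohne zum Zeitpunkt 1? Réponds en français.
Nous devons dériver notre équation de la position x(t) = -4·t^4 + 4·t^3 + 4·t^2 - 3·t - 5 2 fois. En dérivant la position, nous obtenons la vitesse: v(t) = -16·t^3 + 12·t^2 + 8·t - 3. La dérivée de la vitesse donne l'accélération: a(t) = -48·t^2 + 24·t + 8. De l'équation de l'accélération a(t) = -48·t^2 + 24·t + 8, nous substituons t = 1 pour obtenir a = -16.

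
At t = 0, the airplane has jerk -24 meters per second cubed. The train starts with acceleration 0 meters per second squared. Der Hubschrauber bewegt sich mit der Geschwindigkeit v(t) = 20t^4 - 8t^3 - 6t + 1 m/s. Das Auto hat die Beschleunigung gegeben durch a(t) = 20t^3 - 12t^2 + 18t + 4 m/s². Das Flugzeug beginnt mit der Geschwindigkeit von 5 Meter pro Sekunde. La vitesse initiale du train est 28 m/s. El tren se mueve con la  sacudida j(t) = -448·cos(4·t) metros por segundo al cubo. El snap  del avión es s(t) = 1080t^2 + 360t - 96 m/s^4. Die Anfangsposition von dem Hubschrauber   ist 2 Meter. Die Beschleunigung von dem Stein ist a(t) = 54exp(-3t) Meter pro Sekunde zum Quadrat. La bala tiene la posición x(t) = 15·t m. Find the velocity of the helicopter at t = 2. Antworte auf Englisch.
From the given velocity equation v(t) = 20·t^4 - 8·t^3 - 6·t + 1, we substitute t = 2 to get v = 245.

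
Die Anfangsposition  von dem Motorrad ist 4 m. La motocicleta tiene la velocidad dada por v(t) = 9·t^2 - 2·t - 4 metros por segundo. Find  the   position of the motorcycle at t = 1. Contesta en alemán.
Um dies zu lösen, müssen wir 1 Stammfunktion unserer Gleichung für die Geschwindigkeit v(t) = 9·t^2 - 2·t - 4 finden. Die Stammfunktion von der Geschwindigkeit ist die Position. Mit x(0) = 4 erhalten wir x(t) = 3·t^3 - t^2 - 4·t + 4. Mit x(t) = 3·t^3 - t^2 - 4·t + 4 und Einsetzen von t = 1, finden wir x = 2.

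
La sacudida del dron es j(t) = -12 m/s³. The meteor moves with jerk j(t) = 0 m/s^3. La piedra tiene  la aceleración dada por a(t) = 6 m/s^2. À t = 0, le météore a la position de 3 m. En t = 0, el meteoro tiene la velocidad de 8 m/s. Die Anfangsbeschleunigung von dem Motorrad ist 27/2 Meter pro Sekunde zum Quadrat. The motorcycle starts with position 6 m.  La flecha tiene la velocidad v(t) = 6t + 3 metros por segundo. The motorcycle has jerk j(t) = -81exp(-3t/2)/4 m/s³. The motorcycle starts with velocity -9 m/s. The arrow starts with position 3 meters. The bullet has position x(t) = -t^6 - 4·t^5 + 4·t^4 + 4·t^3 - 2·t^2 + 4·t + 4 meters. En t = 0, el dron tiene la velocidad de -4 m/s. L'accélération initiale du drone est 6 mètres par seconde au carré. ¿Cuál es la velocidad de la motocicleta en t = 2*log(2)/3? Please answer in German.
Wir müssen unsere Gleichung für den Ruck j(t) = -81·exp(-3·t/2)/4 2-mal integrieren. Die Stammfunktion von dem Ruck, mit a(0) = 27/2, ergibt die Beschleunigung: a(t) = 27·exp(-3·t/2)/2. Durch Integration von der Beschleunigung und Verwendung der Anfangsbedingung v(0) = -9, erhalten wir v(t) = -9·exp(-3·t/2). Wir haben die Geschwindigkeit v(t) = -9·exp(-3·t/2). Durch Einsetzen von t = 2*log(2)/3: v(2*log(2)/3) = -9/2.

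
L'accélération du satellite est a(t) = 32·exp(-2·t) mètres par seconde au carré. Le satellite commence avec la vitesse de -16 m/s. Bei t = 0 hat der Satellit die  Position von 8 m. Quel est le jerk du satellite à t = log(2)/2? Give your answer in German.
Wir müssen unsere Gleichung für die Beschleunigung a(t) = 32·exp(-2·t) 1-mal ableiten. Durch Ableiten von der Beschleunigung erhalten wir den Ruck: j(t) = -64·exp(-2·t). Mit j(t) = -64·exp(-2·t) und Einsetzen von t = log(2)/2, finden wir j = -32.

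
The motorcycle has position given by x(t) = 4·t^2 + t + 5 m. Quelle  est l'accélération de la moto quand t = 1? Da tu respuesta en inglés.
We must differentiate our position equation x(t) = 4·t^2 + t + 5 2 times. The derivative of position gives velocity: v(t) = 8·t + 1. The derivative of velocity gives acceleration: a(t) = 8. We have acceleration a(t) = 8. Substituting t = 1: a(1) = 8.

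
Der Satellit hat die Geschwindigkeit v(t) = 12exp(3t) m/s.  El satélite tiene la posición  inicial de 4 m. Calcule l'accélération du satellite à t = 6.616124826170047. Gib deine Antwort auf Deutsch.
Wir müssen unsere Gleichung für die Geschwindigkeit v(t) = 12·exp(3·t) 1-mal ableiten. Mit d/dt von v(t) finden wir a(t) = 36·exp(3·t). Wir haben die Beschleunigung a(t) = 36·exp(3·t). Durch Einsetzen von t = 6.616124826170047: a(6.616124826170047) = 15008663184.4938.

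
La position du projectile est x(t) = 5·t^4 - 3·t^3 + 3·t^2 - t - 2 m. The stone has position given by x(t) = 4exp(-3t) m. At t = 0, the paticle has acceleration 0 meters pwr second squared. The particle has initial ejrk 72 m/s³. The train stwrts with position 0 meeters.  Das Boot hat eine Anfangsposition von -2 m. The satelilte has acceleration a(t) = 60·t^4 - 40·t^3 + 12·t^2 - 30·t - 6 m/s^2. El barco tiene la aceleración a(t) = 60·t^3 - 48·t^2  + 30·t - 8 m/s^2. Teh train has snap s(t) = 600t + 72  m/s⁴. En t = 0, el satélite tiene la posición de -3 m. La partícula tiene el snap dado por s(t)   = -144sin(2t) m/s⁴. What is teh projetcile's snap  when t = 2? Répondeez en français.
Pour résoudre ceci, nous devons prendre 4 dérivées de notre équation de la position x(t) = 5·t^4 - 3·t^3 + 3·t^2 - t - 2. La dérivée de la position donne la vitesse: v(t) = 20·t^3 - 9·t^2 + 6·t - 1. En prenant d/dt de v(t), nous trouvons a(t) = 60·t^2 - 18·t + 6. En dérivant l'accélération, nous obtenons le jerk: j(t) = 120·t - 18. En dérivant le jerk, nous obtenons le snap: s(t) = 120. En utilisant s(t) = 120 et en substituant t = 2, nous trouvons s = 120.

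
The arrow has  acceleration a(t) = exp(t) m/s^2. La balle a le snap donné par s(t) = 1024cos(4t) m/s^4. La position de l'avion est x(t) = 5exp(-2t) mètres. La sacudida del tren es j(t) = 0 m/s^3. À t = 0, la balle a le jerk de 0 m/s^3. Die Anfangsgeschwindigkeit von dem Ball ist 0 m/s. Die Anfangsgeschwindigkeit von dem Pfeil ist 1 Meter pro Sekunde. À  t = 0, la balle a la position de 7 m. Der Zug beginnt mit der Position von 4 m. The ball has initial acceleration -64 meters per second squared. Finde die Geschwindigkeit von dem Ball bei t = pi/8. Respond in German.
Um dies zu lösen, müssen wir 3 Stammfunktionen unserer Gleichung für den Snap s(t) = 1024·cos(4·t) finden. Die Stammfunktion von dem Snap, mit j(0) = 0, ergibt den Ruck: j(t) = 256·sin(4·t). Durch Integration von dem Ruck und Verwendung der Anfangsbedingung a(0) = -64, erhalten wir a(t) = -64·cos(4·t). Mit ∫a(t)dt und Anwendung von v(0) = 0, finden wir v(t) = -16·sin(4·t). Wir haben die Geschwindigkeit v(t) = -16·sin(4·t). Durch Einsetzen von t = pi/8: v(pi/8) = -16.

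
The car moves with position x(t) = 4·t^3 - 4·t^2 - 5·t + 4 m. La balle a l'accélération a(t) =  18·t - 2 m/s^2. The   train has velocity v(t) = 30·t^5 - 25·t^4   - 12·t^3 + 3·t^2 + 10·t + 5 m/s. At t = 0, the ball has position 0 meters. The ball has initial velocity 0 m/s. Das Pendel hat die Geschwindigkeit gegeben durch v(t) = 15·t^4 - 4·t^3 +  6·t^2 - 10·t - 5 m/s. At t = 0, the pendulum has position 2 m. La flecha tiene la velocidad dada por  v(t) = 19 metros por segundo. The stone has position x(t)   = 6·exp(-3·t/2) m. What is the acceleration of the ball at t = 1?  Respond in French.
Nous avons l'accélération a(t) = 18·t - 2. En substituant t = 1: a(1) = 16.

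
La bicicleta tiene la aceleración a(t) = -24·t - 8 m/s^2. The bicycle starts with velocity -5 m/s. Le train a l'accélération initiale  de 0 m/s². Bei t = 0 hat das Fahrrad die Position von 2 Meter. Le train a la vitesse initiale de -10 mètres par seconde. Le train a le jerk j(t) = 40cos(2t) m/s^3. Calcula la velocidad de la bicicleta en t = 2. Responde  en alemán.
Wir müssen unsere Gleichung für die Beschleunigung a(t) = -24·t - 8 1-mal integrieren. Das Integral von der Beschleunigung, mit v(0) = -5, ergibt die Geschwindigkeit: v(t) = -12·t^2 - 8·t - 5. Mit v(t) = -12·t^2 - 8·t - 5 und Einsetzen von t = 2, finden wir v = -69.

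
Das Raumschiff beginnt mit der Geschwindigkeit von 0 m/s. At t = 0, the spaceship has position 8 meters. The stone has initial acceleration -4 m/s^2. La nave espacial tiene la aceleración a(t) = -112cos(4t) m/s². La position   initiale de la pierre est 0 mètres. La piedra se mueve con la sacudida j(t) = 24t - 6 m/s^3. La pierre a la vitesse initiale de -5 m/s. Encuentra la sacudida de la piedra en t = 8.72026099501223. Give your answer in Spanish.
Tenemos la sacudida j(t) = 24·t - 6. Sustituyendo t = 8.72026099501223: j(8.72026099501223) = 203.286263880294.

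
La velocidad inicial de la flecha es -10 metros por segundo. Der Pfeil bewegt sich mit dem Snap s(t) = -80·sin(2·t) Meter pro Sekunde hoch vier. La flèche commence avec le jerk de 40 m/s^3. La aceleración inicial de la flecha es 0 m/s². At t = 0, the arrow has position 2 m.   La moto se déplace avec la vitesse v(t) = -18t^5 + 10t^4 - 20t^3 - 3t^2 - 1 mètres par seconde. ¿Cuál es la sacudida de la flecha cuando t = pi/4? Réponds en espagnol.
Necesitamos integrar nuestra ecuación del snap s(t) = -80·sin(2·t) 1 vez. La integral del snap es la sacudida. Usando j(0) = 40, obtenemos j(t) = 40·cos(2·t). Tenemos la sacudida j(t) = 40·cos(2·t). Sustituyendo t = pi/4: j(pi/4) = 0.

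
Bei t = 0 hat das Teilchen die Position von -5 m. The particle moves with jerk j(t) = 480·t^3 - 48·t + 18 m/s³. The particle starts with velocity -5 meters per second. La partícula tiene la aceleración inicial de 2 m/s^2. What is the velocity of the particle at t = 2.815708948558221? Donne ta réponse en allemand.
Wir müssen die Stammfunktion unserer Gleichung für den Ruck j(t) = 480·t^3 - 48·t + 18 2-mal finden. Die Stammfunktion von dem Ruck, mit a(0) = 2, ergibt die Beschleunigung: a(t) = 120·t^4 - 24·t^2 + 18·t + 2. Die Stammfunktion von der Beschleunigung, mit v(0) = -5, ergibt die Geschwindigkeit: v(t) = 24·t^5 - 8·t^3 + 9·t^2 + 2·t - 5. Wir haben die Geschwindigkeit v(t) = 24·t^5 - 8·t^3 + 9·t^2 + 2·t - 5. Durch Einsetzen von t = 2.815708948558221: v(2.815708948558221) = 4141.05989682785.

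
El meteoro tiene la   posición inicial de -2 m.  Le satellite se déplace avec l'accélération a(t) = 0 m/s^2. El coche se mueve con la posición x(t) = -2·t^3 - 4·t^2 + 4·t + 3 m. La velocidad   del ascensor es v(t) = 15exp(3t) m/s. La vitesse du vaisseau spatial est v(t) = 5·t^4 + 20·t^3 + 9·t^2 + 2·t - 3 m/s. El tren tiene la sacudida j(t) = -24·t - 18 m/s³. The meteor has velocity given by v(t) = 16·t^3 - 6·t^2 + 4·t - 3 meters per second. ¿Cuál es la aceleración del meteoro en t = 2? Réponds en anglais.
Starting from velocity v(t) = 16·t^3 - 6·t^2 + 4·t - 3, we take 1 derivative. Differentiating velocity, we get acceleration: a(t) = 48·t^2 - 12·t + 4. Using a(t) = 48·t^2 - 12·t + 4 and substituting t = 2, we find a = 172.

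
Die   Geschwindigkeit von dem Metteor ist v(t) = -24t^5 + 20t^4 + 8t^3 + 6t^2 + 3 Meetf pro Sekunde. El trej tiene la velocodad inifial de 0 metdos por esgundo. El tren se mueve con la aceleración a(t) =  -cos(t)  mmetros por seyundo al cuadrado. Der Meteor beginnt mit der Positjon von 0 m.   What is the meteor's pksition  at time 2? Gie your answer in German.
Um dies zu lösen, müssen wir 1 Integral unserer Gleichung für die Geschwindigkeit v(t) = -24·t^5 + 20·t^4 + 8·t^3 + 6·t^2 + 3 finden. Mit ∫v(t)dt und Anwendung von x(0) = 0, finden wir x(t) = -4·t^6 + 4·t^5 + 2·t^4 + 2·t^3 + 3·t. Mit x(t) = -4·t^6 + 4·t^5 + 2·t^4 + 2·t^3 + 3·t und Einsetzen von t = 2, finden wir x = -74.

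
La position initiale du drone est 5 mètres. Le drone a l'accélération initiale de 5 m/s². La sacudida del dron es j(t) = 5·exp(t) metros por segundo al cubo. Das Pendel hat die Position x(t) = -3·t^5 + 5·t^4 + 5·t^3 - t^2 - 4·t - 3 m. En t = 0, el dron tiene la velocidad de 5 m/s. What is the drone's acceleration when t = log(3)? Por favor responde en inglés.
We must find the antiderivative of our jerk equation j(t) = 5·exp(t) 1 time. Integrating jerk and using the initial condition a(0) = 5, we get a(t) = 5·exp(t). From the given acceleration equation a(t) = 5·exp(t), we substitute t = log(3) to get a = 15.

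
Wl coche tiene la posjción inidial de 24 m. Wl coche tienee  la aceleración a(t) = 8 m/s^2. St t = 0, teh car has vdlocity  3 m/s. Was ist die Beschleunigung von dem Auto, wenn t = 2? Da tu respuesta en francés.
Nous avons l'accélération a(t) = 8. En substituant t = 2: a(2) = 8.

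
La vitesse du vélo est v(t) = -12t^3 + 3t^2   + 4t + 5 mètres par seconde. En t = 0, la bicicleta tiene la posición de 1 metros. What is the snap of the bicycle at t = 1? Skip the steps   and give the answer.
s(1) = -72.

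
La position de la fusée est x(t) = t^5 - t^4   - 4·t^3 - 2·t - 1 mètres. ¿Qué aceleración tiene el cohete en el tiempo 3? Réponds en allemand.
Um dies zu lösen, müssen wir 2 Ableitungen unserer Gleichung für die Position x(t) = t^5 - t^4 - 4·t^3 - 2·t - 1 nehmen. Durch Ableiten von der Position erhalten wir die Geschwindigkeit: v(t) = 5·t^4 - 4·t^3 - 12·t^2 - 2. Die Ableitung von der Geschwindigkeit ergibt die Beschleunigung: a(t) = 20·t^3 - 12·t^2 - 24·t. Mit a(t) = 20·t^3 - 12·t^2 - 24·t und Einsetzen von t = 3, finden wir a = 360.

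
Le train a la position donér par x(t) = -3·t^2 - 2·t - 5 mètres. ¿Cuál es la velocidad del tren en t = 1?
Para resolver esto, necesitamos tomar 1 derivada de nuestra ecuación de la posición x(t) = -3·t^2 - 2·t - 5. Derivando la posición, obtenemos la velocidad: v(t) = -6·t - 2. Usando v(t) = -6·t - 2 y sustituyendo t = 1, encontramos v = -8.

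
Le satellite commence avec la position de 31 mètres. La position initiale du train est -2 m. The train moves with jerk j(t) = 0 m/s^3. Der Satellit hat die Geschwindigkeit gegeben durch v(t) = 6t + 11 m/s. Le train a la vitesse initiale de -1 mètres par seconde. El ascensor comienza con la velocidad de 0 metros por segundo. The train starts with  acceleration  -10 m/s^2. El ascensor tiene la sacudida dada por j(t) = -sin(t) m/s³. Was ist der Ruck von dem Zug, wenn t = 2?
Mit j(t) = 0 und Einsetzen von t = 2, finden wir j = 0.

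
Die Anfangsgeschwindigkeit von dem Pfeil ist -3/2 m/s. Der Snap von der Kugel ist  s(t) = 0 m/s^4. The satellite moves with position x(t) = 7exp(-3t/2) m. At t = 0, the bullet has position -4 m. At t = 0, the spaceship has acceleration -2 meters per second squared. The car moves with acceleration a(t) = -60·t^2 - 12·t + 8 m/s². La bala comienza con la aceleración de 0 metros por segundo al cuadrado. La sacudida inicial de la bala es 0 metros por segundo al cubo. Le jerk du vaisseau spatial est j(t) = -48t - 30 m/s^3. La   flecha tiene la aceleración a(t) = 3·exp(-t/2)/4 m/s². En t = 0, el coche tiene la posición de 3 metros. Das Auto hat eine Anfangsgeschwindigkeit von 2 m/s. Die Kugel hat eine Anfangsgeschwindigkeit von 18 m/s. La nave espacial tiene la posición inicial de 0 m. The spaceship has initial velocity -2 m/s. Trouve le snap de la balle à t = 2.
En utilisant s(t) = 0 et en substituant t = 2, nous trouvons s = 0.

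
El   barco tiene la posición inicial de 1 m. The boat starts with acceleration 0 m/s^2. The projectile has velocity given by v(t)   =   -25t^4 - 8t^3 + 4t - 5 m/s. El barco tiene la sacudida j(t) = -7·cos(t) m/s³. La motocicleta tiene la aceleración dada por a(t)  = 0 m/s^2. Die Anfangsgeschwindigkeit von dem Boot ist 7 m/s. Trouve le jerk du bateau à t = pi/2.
De l'équation du jerk j(t) = -7·cos(t), nous substituons t = pi/2 pour obtenir j = 0.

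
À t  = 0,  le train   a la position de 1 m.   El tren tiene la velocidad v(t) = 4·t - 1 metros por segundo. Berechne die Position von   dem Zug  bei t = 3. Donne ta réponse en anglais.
To solve this, we need to take 1 integral of our velocity equation v(t) = 4·t - 1. Taking ∫v(t)dt and applying x(0) = 1, we find x(t) = 2·t^2 - t + 1. Using x(t) = 2·t^2 - t + 1 and substituting t = 3, we find x = 16.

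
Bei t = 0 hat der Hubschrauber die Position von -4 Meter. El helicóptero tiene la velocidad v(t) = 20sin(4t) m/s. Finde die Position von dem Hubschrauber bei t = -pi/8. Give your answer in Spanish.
Necesitamos integrar nuestra ecuación de la velocidad v(t) = 20·sin(4·t) 1 vez. Integrando la velocidad y usando la condición inicial x(0) = -4, obtenemos x(t) = 1 - 5·cos(4·t). Usando x(t) = 1 - 5·cos(4·t) y sustituyendo t = -pi/8, encontramos x = 1.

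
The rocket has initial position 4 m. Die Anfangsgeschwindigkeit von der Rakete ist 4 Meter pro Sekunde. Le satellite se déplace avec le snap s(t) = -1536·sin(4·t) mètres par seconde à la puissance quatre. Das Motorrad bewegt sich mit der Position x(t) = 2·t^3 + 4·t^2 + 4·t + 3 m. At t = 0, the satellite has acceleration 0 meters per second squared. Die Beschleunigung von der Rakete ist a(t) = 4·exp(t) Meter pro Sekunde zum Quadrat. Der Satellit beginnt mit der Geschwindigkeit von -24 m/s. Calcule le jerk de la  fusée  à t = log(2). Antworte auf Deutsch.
Um dies zu lösen, müssen wir 1 Ableitung unserer Gleichung für die Beschleunigung a(t) = 4·exp(t) nehmen. Die Ableitung von der Beschleunigung ergibt den Ruck: j(t) = 4·exp(t). Mit j(t) = 4·exp(t) und Einsetzen von t = log(2), finden wir j = 8.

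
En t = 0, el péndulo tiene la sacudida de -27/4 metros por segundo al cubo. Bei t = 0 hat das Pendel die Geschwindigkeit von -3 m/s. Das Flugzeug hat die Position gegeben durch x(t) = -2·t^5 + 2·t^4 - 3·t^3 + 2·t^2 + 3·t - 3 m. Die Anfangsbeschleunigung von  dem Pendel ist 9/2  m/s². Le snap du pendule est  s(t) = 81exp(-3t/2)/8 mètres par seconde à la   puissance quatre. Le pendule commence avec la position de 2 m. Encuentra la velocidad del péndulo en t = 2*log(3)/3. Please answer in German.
Ausgehend von dem Snap s(t) = 81·exp(-3·t/2)/8, nehmen wir 3 Stammfunktionen. Die Stammfunktion von dem Snap, mit j(0) = -27/4, ergibt den Ruck: j(t) = -27·exp(-3·t/2)/4. Die Stammfunktion von dem Ruck ist die Beschleunigung. Mit a(0) = 9/2 erhalten wir a(t) = 9·exp(-3·t/2)/2. Durch Integration von der Beschleunigung und Verwendung der Anfangsbedingung v(0) = -3, erhalten wir v(t) = -3·exp(-3·t/2). Wir haben die Geschwindigkeit v(t) = -3·exp(-3·t/2). Durch Einsetzen von t = 2*log(3)/3: v(2*log(3)/3) = -1.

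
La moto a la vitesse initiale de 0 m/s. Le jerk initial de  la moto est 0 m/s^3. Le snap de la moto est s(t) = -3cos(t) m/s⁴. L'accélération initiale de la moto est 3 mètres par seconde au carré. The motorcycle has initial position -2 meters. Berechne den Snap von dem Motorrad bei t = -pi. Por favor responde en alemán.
Aus der Gleichung für den Snap s(t) = -3·cos(t), setzen wir t = -pi ein und erhalten s = 3.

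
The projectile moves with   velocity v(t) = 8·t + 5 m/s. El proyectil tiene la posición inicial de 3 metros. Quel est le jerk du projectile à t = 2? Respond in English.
We must differentiate our velocity equation v(t) = 8·t + 5 2 times. Differentiating velocity, we get acceleration: a(t) = 8. The derivative of acceleration gives jerk: j(t) = 0. We have jerk j(t) = 0. Substituting t = 2: j(2) = 0.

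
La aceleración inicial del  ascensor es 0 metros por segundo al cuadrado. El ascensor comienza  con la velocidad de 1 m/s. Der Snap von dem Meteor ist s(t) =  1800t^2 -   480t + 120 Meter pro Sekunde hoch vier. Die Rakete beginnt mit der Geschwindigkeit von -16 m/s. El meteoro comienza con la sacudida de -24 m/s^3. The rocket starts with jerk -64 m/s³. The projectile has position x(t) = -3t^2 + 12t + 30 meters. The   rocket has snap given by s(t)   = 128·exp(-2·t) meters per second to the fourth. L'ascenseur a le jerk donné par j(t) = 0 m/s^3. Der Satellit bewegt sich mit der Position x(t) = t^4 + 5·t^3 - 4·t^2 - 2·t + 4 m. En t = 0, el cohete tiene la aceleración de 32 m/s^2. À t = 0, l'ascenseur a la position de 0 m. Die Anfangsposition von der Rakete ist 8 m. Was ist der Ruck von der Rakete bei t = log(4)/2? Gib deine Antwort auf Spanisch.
Necesitamos integrar nuestra ecuación del snap s(t) = 128·exp(-2·t) 1 vez. La antiderivada del snap es la sacudida. Usando j(0) = -64, obtenemos j(t) = -64·exp(-2·t). De la ecuación de la sacudida j(t) = -64·exp(-2·t), sustituimos t = log(4)/2 para obtener j = -16.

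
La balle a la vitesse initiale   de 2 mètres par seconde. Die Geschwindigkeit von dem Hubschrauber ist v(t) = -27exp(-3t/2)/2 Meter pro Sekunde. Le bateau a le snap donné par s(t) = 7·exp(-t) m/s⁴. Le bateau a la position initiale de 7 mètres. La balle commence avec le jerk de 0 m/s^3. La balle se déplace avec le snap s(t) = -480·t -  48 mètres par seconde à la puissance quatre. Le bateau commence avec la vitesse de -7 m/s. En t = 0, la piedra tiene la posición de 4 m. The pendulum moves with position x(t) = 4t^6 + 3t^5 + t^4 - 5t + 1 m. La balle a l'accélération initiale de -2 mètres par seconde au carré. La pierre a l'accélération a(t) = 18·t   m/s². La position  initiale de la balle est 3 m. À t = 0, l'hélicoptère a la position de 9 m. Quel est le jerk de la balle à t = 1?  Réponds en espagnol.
Debemos encontrar la antiderivada de nuestra ecuación del snap s(t) = -480·t - 48 1 vez. La integral del snap, con j(0) = 0, da la sacudida: j(t) = 48·t·(-5·t - 1). Tenemos la sacudida j(t) = 48·t·(-5·t - 1). Sustituyendo t = 1: j(1) = -288.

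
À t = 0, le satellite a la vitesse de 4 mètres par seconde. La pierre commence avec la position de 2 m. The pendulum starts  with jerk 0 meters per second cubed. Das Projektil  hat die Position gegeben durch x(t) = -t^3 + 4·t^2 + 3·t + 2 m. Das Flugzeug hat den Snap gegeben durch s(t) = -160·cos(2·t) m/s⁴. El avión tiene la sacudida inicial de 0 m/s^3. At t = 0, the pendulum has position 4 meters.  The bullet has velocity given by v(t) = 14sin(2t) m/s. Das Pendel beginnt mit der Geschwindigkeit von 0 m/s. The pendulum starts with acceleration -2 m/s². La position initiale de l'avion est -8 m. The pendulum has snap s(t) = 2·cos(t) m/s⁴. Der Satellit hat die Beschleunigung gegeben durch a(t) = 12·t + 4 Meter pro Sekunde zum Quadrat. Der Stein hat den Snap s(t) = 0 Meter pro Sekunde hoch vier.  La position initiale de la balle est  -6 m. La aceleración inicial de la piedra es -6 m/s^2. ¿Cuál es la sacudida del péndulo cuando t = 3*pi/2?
Para resolver esto, necesitamos tomar 1 integral de nuestra ecuación del snap s(t) = 2·cos(t). La antiderivada del snap es la sacudida. Usando j(0) = 0, obtenemos j(t) = 2·sin(t). De la ecuación de la sacudida j(t) = 2·sin(t), sustituimos t = 3*pi/2 para obtener j = -2.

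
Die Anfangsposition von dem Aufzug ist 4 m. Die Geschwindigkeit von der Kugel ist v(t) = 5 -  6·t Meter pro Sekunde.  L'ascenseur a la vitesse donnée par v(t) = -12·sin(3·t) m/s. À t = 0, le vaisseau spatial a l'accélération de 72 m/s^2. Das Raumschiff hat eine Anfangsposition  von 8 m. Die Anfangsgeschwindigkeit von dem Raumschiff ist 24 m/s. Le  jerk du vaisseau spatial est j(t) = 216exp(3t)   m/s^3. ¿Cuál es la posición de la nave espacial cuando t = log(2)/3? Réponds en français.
Nous devons trouver la primitive de notre équation du jerk j(t) = 216·exp(3·t) 3 fois. L'intégrale du jerk, avec a(0) = 72, donne l'accélération: a(t) = 72·exp(3·t). L'intégrale de l'accélération, avec v(0) = 24, donne la vitesse: v(t) = 24·exp(3·t). L'intégrale de la vitesse, avec x(0) = 8, donne la position: x(t) = 8·exp(3·t). De l'équation de la position x(t) = 8·exp(3·t), nous substituons t = log(2)/3 pour obtenir x = 16.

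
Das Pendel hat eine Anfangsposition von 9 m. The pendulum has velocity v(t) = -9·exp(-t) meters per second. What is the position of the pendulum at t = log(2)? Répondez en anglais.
To solve this, we need to take 1 integral of our velocity equation v(t) = -9·exp(-t). Taking ∫v(t)dt and applying x(0) = 9, we find x(t) = 9·exp(-t). Using x(t) = 9·exp(-t) and substituting t = log(2), we find x = 9/2.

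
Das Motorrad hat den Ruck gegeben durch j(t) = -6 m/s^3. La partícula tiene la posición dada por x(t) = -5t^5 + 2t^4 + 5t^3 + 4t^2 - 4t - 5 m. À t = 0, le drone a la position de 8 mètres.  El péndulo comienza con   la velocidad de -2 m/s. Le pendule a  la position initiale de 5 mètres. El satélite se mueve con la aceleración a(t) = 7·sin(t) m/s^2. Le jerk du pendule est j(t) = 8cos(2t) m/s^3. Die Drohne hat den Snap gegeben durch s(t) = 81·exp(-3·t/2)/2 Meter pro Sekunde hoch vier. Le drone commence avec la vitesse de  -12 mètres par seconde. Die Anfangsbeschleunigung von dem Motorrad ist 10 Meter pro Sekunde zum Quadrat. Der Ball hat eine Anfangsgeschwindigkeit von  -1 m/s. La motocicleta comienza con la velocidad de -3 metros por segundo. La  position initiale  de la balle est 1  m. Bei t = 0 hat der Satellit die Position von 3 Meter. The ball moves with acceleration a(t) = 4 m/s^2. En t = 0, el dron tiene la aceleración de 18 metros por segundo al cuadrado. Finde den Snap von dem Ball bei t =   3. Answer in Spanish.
Para resolver esto, necesitamos tomar 2 derivadas de nuestra ecuación de la aceleración a(t) = 4. Derivando la aceleración, obtenemos la sacudida: j(t) = 0. La derivada de la sacudida da el snap: s(t) = 0. Usando s(t) = 0 y sustituyendo t = 3, encontramos s = 0.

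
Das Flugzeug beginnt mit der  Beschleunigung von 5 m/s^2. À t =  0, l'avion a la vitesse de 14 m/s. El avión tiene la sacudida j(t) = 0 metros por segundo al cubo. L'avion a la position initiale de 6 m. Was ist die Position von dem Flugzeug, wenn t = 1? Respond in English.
To solve this, we need to take 3 antiderivatives of our jerk equation j(t) = 0. Finding the antiderivative of j(t) and using a(0) = 5: a(t) = 5. Finding the integral of a(t) and using v(0) = 14: v(t) = 5·t + 14. Finding the integral of v(t) and using x(0) = 6: x(t) = 5·t^2/2 + 14·t + 6. Using x(t) = 5·t^2/2 + 14·t + 6 and substituting t = 1, we find x = 45/2.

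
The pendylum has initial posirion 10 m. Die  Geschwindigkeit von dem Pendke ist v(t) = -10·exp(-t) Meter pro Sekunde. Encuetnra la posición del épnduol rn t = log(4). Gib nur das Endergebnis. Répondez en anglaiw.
The position at t = log(4) is x = 5/2.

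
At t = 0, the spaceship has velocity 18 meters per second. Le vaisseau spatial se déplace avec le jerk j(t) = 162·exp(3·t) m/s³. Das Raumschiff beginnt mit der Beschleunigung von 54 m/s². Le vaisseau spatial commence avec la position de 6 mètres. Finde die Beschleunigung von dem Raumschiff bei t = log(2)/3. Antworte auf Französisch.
Nous devons intégrer notre équation du jerk j(t) = 162·exp(3·t) 1 fois. L'intégrale du jerk, avec a(0) = 54, donne l'accélération: a(t) = 54·exp(3·t). De l'équation de l'accélération a(t) = 54·exp(3·t), nous substituons t = log(2)/3 pour obtenir a = 108.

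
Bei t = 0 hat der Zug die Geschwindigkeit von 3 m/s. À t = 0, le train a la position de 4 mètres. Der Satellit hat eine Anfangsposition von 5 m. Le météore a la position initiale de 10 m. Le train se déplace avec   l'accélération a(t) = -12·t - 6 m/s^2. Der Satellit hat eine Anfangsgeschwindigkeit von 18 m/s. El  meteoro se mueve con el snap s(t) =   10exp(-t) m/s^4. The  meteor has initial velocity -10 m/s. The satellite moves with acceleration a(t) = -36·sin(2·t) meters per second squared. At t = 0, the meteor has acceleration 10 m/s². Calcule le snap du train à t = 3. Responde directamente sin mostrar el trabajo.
Le snap à t = 3 est s = 0.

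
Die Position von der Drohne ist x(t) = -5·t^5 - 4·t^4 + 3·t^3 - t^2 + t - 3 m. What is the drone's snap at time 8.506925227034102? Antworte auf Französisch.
En partant de la position x(t) = -5·t^5 - 4·t^4 + 3·t^3 - t^2 + t - 3, nous prenons 4 dérivées. En dérivant la position, nous obtenons la vitesse: v(t) = -25·t^4 - 16·t^3 + 9·t^2 - 2·t + 1. En prenant d/dt de v(t), nous trouvons a(t) = -100·t^3 - 48·t^2 + 18·t - 2. En prenant d/dt de a(t), nous trouvons j(t) = -300·t^2 - 96·t + 18. En prenant d/dt de j(t), nous trouvons s(t) = -600·t - 96. Nous avons le snap s(t) = -600·t - 96. En substituant t = 8.506925227034102: s(8.506925227034102) = -5200.15513622046.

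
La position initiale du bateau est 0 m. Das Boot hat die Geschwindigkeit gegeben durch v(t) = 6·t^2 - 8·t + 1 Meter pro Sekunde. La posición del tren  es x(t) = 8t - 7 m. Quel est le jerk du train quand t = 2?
Nous devons dériver notre équation de la position x(t) = 8·t - 7 3 fois. En dérivant la position, nous obtenons la vitesse: v(t) = 8. En prenant d/dt de v(t), nous trouvons a(t) = 0. En dérivant l'accélération, nous obtenons le jerk: j(t) = 0. Nous avons le jerk j(t) = 0. En substituant t = 2: j(2) = 0.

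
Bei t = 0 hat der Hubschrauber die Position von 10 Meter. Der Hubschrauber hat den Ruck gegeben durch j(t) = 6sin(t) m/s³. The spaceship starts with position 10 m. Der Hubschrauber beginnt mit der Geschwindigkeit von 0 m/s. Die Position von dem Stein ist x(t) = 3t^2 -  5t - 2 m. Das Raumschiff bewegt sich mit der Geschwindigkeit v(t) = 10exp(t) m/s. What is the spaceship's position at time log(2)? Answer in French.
En partant de la vitesse v(t) = 10·exp(t), nous prenons 1 primitive. L'intégrale de la vitesse est la position. En utilisant x(0) = 10, nous obtenons x(t) = 10·exp(t). Nous avons la position x(t) = 10·exp(t). En substituant t = log(2): x(log(2)) = 20.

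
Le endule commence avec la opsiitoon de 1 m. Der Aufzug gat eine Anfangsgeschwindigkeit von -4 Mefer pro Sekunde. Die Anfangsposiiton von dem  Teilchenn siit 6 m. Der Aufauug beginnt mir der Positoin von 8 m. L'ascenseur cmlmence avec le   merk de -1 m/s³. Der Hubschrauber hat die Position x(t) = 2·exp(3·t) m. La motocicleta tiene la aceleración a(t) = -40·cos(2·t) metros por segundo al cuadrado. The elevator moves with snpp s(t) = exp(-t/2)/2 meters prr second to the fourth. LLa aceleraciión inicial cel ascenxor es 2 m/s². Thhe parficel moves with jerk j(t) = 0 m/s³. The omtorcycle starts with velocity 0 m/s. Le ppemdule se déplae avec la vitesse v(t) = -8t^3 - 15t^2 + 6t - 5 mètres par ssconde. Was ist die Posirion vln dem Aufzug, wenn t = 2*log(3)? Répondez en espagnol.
Necesitamos integrar nuestra ecuación del snap s(t) = exp(-t/2)/2 4 veces. La antiderivada del snap es la sacudida. Usando j(0) = -1, obtenemos j(t) = -exp(-t/2). Integrando la sacudida y usando la condición inicial a(0) = 2, obtenemos a(t) = 2·exp(-t/2). Tomando ∫a(t)dt y aplicando v(0) = -4, encontramos v(t) = -4·exp(-t/2). La integral de la velocidad es la posición. Usando x(0) = 8, obtenemos x(t) = 8·exp(-t/2). De la ecuación de la posición x(t) = 8·exp(-t/2), sustituimos t = 2*log(3) para obtener x = 8/3.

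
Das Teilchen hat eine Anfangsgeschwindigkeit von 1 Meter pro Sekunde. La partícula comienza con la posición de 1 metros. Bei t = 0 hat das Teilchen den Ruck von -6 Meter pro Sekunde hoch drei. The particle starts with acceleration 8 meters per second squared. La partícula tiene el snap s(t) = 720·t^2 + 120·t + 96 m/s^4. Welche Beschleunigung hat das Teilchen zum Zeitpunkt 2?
Wir müssen die Stammfunktion unserer Gleichung für den Snap s(t) = 720·t^2 + 120·t + 96 2-mal finden. Die Stammfunktion von dem Snap ist der Ruck. Mit j(0) = -6 erhalten wir j(t) = 240·t^3 + 60·t^2 + 96·t - 6. Durch Integration von dem Ruck und Verwendung der Anfangsbedingung a(0) = 8, erhalten wir a(t) = 60·t^4 + 20·t^3 + 48·t^2 - 6·t + 8. Wir haben die Beschleunigung a(t) = 60·t^4 + 20·t^3 + 48·t^2 - 6·t + 8. Durch Einsetzen von t = 2: a(2) = 1308.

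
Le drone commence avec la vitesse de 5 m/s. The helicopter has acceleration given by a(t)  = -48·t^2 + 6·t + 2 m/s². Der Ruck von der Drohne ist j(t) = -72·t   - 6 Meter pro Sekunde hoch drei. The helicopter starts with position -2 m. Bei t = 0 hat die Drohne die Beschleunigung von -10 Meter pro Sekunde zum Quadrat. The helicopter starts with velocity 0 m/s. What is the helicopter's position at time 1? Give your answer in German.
Wir müssen unsere Gleichung für die Beschleunigung a(t) = -48·t^2 + 6·t + 2 2-mal integrieren. Durch Integration von der Beschleunigung und Verwendung der Anfangsbedingung v(0) = 0, erhalten wir v(t) = t·(-16·t^2 + 3·t + 2). Die Stammfunktion von der Geschwindigkeit, mit x(0) = -2, ergibt die Position: x(t) = -4·t^4 + t^3 + t^2 - 2. Aus der Gleichung für die Position x(t) = -4·t^4 + t^3 + t^2 - 2, setzen wir t = 1 ein und erhalten x = -4.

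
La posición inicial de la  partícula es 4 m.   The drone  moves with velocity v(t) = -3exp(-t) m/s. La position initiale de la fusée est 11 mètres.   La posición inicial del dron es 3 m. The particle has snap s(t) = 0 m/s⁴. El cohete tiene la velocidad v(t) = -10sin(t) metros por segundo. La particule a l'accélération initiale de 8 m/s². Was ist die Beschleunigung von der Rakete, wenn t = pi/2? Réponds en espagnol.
Partiendo de la velocidad v(t) = -10·sin(t), tomamos 1 derivada. La derivada de la velocidad da la aceleración: a(t) = -10·cos(t). De la ecuación de la aceleración a(t) = -10·cos(t), sustituimos t = pi/2 para obtener a = 0.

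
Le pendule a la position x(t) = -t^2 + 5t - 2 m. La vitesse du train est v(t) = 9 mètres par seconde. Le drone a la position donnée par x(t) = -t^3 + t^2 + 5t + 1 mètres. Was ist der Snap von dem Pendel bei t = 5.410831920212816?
Wir müssen unsere Gleichung für die Position x(t) = -t^2 + 5·t - 2 4-mal ableiten. Durch Ableiten von der Position erhalten wir die Geschwindigkeit: v(t) = 5 - 2·t. Durch Ableiten von der Geschwindigkeit erhalten wir die Beschleunigung: a(t) = -2. Mit d/dt von a(t) finden wir j(t) = 0. Die Ableitung von dem Ruck ergibt den Snap: s(t) = 0. Wir haben den Snap s(t) = 0. Durch Einsetzen von t = 5.410831920212816: s(5.410831920212816) = 0.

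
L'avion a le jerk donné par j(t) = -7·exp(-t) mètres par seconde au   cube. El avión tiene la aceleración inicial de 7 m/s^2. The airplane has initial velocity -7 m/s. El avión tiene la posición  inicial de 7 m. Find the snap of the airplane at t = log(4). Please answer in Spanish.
Debemos derivar nuestra ecuación de la sacudida j(t) = -7·exp(-t) 1 vez. Derivando la sacudida, obtenemos el snap: s(t) = 7·exp(-t). Tenemos el snap s(t) = 7·exp(-t). Sustituyendo t = log(4): s(log(4)) = 7/4.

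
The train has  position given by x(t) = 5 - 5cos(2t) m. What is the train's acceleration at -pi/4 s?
Starting from position x(t) = 5 - 5·cos(2·t), we take 2 derivatives. Differentiating position, we get velocity: v(t) = 10·sin(2·t). Taking d/dt of v(t), we find a(t) = 20·cos(2·t). Using a(t) = 20·cos(2·t) and substituting t = -pi/4, we find a = 0.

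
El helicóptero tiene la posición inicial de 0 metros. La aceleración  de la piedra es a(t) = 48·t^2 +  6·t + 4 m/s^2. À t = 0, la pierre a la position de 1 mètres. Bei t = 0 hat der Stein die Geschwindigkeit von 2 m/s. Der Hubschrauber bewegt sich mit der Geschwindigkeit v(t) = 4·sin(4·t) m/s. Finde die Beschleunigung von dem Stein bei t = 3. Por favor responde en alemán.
Aus der Gleichung für die Beschleunigung a(t) = 48·t^2 + 6·t + 4, setzen wir t = 3 ein und erhalten a = 454.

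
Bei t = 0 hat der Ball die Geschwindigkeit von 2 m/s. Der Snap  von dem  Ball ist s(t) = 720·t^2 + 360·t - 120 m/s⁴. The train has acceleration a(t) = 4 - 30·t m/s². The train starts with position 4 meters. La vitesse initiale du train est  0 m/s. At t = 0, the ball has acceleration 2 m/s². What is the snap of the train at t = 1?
To solve this, we need to take 2 derivatives of our acceleration equation a(t) = 4 - 30·t. Taking d/dt of a(t), we find j(t) = -30. The derivative of jerk gives snap: s(t) = 0. Using s(t) = 0 and substituting t = 1, we find s = 0.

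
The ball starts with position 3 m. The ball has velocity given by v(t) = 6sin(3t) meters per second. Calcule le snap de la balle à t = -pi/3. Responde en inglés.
Starting from velocity v(t) = 6·sin(3·t), we take 3 derivatives. The derivative of velocity gives acceleration: a(t) = 18·cos(3·t). The derivative of acceleration gives jerk: j(t) = -54·sin(3·t). Taking d/dt of j(t), we find s(t) = -162·cos(3·t). From the given snap equation s(t) = -162·cos(3·t), we substitute t = -pi/3 to get s = 162.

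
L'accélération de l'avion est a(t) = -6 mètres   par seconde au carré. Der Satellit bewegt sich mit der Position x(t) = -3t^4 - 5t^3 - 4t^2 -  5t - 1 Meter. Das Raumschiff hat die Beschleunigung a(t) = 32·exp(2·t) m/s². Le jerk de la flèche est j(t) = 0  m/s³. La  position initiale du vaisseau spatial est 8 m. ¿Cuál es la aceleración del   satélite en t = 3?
Para resolver esto, necesitamos tomar 2 derivadas de nuestra ecuación de la posición x(t) = -3·t^4 - 5·t^3 - 4·t^2 - 5·t - 1. Tomando d/dt de x(t), encontramos v(t) = -12·t^3 - 15·t^2 - 8·t - 5. La derivada de la velocidad da la aceleración: a(t) = -36·t^2 - 30·t - 8. Usando a(t) = -36·t^2 - 30·t - 8 y sustituyendo t = 3, encontramos a = -422.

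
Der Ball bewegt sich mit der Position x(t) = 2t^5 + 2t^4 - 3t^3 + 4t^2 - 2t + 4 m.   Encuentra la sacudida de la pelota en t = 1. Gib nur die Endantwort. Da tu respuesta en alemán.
j(1) = 150.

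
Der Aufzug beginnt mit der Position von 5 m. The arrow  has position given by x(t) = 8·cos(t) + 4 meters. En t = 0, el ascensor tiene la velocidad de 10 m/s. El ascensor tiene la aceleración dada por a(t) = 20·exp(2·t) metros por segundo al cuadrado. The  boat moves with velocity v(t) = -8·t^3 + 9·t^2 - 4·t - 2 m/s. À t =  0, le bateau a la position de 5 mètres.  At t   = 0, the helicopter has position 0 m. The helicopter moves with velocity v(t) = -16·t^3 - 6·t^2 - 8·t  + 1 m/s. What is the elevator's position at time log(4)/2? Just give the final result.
The position at t = log(4)/2 is x = 20.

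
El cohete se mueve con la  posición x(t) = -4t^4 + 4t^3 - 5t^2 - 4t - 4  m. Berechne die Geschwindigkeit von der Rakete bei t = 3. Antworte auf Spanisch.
Debemos derivar nuestra ecuación de la posición x(t) = -4·t^4 + 4·t^3 - 5·t^2 - 4·t - 4 1 vez. Derivando la posición, obtenemos la velocidad: v(t) = -16·t^3 + 12·t^2 - 10·t - 4. Usando v(t) = -16·t^3 + 12·t^2 - 10·t - 4 y sustituyendo t = 3, encontramos v = -358.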